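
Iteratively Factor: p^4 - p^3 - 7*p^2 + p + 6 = (p - 3)*(p^3 + 2*p^2 - p - 2) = (p - 3)*(p + 2)*(p^2 - 1) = (p - 3)*(p - 1)*(p + 2)*(p + 1)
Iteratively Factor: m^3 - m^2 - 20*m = (m)*(m^2 - m - 20) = m*(m + 4)*(m - 5)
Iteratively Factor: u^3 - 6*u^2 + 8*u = (u - 2)*(u^2 - 4*u) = (u - 4)*(u - 2)*(u)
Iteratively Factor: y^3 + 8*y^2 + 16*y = (y + 4)*(y^2 + 4*y) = (y + 4)^2*(y)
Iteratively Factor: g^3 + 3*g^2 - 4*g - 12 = (g + 2)*(g^2 + g - 6) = (g + 2)*(g + 3)*(g - 2)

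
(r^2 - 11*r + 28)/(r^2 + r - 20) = (r - 7)/(r + 5)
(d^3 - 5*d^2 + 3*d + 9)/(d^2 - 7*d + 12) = (d^2 - 2*d - 3)/(d - 4)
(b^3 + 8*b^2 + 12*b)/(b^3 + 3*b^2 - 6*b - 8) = b*(b^2 + 8*b + 12)/(b^3 + 3*b^2 - 6*b - 8)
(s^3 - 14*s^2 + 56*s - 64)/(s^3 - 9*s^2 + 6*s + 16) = (s - 4)/(s + 1)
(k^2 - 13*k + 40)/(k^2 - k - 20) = (k - 8)/(k + 4)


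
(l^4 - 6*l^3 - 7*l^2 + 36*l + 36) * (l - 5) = l^5 - 11*l^4 + 23*l^3 + 71*l^2 - 144*l - 180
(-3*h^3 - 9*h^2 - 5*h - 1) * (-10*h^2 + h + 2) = 30*h^5 + 87*h^4 + 35*h^3 - 13*h^2 - 11*h - 2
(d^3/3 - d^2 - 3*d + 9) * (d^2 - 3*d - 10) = d^5/3 - 2*d^4 - 10*d^3/3 + 28*d^2 + 3*d - 90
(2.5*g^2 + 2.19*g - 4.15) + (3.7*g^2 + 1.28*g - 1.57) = 6.2*g^2 + 3.47*g - 5.72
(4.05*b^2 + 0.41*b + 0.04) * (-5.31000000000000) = -21.5055*b^2 - 2.1771*b - 0.2124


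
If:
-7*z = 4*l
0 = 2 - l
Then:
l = 2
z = -8/7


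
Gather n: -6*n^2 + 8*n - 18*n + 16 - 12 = -6*n^2 - 10*n + 4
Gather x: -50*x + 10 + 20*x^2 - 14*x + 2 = 20*x^2 - 64*x + 12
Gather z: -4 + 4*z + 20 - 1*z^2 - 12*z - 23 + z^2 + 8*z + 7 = 0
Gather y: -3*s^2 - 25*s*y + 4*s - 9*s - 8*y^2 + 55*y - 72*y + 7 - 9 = -3*s^2 - 5*s - 8*y^2 + y*(-25*s - 17) - 2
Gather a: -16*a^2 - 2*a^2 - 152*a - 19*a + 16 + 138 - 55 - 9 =-18*a^2 - 171*a + 90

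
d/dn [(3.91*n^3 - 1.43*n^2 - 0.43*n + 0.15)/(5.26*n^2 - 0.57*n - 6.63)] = (20.5666*n^4 - 4.4574*n^3 - 74.693*n^2 + 17.3838*n + 2.9364)/(27.6676*n^4 - 5.9964*n^3 - 69.4227*n^2 + 7.5582*n + 43.9569)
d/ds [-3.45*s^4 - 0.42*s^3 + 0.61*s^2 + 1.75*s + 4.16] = -13.8*s^3 - 1.26*s^2 + 1.22*s + 1.75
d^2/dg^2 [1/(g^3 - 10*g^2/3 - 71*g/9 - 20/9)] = 18*(3*(10 - 9*g)*(-9*g^3 + 30*g^2 + 71*g + 20) - (-27*g^2 + 60*g + 71)^2)/(-9*g^3 + 30*g^2 + 71*g + 20)^3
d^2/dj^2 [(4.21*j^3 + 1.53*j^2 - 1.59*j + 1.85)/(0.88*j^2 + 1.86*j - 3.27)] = (1.4210854715202e-14*j^4 + 45.888024*j^3 - 118.624164*j^2 + 260.81883*j + 36.826518)/(0.681472*j^6 + 4.321152*j^5 + 1.53648*j^4 - 25.67916*j^3 - 5.70942000000001*j^2 + 59.666382*j - 34.965783)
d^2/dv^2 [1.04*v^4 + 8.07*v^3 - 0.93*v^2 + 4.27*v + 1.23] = 12.48*v^2 + 48.42*v - 1.86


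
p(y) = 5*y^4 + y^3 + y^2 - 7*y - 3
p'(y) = 20*y^3 + 3*y^2 + 2*y - 7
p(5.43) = 4495.37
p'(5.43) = 3294.37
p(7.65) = 17574.08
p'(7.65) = 9137.81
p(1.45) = 14.10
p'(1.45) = 63.18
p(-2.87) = 340.92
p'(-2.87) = -460.83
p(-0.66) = 2.72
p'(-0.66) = -12.76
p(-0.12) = -2.15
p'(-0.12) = -7.23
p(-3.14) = 483.94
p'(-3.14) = -602.88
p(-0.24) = -1.26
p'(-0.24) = -7.58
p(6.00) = 6687.00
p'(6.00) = 4433.00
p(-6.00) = 6339.00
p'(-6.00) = -4231.00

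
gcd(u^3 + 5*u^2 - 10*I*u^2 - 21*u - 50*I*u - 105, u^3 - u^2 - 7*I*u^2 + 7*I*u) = u - 7*I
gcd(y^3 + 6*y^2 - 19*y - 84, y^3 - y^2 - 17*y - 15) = y + 3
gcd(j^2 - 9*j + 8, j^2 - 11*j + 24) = j - 8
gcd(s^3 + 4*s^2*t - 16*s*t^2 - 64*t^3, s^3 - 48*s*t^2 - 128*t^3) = s^2 + 8*s*t + 16*t^2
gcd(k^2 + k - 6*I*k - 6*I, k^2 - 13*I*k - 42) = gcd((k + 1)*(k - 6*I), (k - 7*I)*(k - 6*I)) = k - 6*I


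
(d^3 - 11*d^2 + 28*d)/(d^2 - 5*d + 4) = d*(d - 7)/(d - 1)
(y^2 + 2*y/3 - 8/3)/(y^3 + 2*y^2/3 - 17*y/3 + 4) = (y + 2)/(y^2 + 2*y - 3)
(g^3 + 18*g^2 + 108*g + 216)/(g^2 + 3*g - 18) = (g^2 + 12*g + 36)/(g - 3)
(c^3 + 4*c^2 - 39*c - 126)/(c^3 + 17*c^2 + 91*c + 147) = (c - 6)/(c + 7)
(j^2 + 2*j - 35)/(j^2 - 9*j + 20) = (j + 7)/(j - 4)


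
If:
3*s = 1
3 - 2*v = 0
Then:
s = 1/3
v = 3/2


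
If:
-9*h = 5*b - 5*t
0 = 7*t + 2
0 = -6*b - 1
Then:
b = -1/6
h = -25/378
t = -2/7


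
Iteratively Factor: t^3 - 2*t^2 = (t)*(t^2 - 2*t) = t^2*(t - 2)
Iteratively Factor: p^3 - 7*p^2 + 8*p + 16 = (p + 1)*(p^2 - 8*p + 16) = (p - 4)*(p + 1)*(p - 4)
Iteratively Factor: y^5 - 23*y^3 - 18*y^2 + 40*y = (y - 5)*(y^4 + 5*y^3 + 2*y^2 - 8*y) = (y - 5)*(y - 1)*(y^3 + 6*y^2 + 8*y) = (y - 5)*(y - 1)*(y + 2)*(y^2 + 4*y) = (y - 5)*(y - 1)*(y + 2)*(y + 4)*(y)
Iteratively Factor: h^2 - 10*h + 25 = (h - 5)*(h - 5)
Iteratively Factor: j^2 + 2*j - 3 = (j - 1)*(j + 3)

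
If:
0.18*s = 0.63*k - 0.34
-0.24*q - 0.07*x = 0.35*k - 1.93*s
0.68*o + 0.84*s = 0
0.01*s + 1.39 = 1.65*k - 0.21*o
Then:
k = 0.74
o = -0.86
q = 4.49689181195651 - 0.291666666666667*x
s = 0.69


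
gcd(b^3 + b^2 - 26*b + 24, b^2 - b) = b - 1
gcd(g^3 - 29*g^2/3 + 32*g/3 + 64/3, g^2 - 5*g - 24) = g - 8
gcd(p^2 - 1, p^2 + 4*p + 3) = p + 1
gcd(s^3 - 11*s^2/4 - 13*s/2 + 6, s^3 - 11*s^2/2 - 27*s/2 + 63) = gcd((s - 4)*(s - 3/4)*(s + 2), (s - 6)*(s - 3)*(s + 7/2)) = 1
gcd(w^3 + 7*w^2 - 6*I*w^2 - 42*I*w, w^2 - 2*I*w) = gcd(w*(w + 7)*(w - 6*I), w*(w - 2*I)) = w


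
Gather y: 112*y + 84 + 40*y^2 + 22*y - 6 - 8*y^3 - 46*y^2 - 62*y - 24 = -8*y^3 - 6*y^2 + 72*y + 54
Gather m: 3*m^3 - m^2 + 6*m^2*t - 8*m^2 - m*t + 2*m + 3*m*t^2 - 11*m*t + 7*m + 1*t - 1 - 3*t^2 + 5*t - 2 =3*m^3 + m^2*(6*t - 9) + m*(3*t^2 - 12*t + 9) - 3*t^2 + 6*t - 3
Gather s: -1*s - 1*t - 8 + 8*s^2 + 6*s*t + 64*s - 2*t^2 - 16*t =8*s^2 + s*(6*t + 63) - 2*t^2 - 17*t - 8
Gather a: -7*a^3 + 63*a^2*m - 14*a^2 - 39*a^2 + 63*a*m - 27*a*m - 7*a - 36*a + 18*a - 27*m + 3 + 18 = -7*a^3 + a^2*(63*m - 53) + a*(36*m - 25) - 27*m + 21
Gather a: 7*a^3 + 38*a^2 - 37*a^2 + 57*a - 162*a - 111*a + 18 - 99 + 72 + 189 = 7*a^3 + a^2 - 216*a + 180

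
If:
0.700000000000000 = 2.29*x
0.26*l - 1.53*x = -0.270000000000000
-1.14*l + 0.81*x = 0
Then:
No Solution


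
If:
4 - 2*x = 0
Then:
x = 2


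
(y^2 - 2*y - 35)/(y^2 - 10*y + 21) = (y + 5)/(y - 3)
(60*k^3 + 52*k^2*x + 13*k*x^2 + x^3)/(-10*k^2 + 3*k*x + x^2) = (12*k^2 + 8*k*x + x^2)/(-2*k + x)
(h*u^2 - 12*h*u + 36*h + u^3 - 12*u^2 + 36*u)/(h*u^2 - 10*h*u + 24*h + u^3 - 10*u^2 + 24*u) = (u - 6)/(u - 4)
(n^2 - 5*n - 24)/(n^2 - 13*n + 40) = (n + 3)/(n - 5)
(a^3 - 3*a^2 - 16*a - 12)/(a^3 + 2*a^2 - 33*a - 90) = (a^2 + 3*a + 2)/(a^2 + 8*a + 15)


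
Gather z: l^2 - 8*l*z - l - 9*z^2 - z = l^2 - l - 9*z^2 + z*(-8*l - 1)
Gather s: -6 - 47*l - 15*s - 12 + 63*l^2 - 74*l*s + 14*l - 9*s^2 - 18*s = 63*l^2 - 33*l - 9*s^2 + s*(-74*l - 33) - 18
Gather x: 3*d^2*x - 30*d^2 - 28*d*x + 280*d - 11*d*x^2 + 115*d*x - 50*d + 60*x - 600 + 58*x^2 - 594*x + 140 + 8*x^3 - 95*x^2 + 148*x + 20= -30*d^2 + 230*d + 8*x^3 + x^2*(-11*d - 37) + x*(3*d^2 + 87*d - 386) - 440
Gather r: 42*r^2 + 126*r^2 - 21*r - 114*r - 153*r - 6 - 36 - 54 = 168*r^2 - 288*r - 96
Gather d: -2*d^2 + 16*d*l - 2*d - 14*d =-2*d^2 + d*(16*l - 16)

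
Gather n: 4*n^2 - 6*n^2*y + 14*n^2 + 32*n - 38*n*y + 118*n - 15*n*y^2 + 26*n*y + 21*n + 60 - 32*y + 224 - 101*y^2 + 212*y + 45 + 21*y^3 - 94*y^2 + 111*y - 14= n^2*(18 - 6*y) + n*(-15*y^2 - 12*y + 171) + 21*y^3 - 195*y^2 + 291*y + 315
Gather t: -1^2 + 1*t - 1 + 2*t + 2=3*t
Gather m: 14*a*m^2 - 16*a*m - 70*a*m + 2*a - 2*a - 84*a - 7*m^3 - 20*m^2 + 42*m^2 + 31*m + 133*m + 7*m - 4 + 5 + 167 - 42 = -84*a - 7*m^3 + m^2*(14*a + 22) + m*(171 - 86*a) + 126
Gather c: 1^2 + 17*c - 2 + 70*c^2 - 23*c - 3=70*c^2 - 6*c - 4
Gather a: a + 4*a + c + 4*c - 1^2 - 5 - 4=5*a + 5*c - 10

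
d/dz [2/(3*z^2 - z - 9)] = 2*(1 - 6*z)/(-3*z^2 + z + 9)^2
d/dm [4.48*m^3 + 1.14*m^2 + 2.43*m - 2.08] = 13.44*m^2 + 2.28*m + 2.43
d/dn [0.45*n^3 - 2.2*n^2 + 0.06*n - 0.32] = 1.35*n^2 - 4.4*n + 0.06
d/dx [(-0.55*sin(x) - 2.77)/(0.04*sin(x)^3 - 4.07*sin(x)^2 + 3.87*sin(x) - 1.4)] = (0.044*sin(x)^3 - 1.9061*sin(x)^2 - 22.5478*sin(x) + 11.4899)*cos(x)/(0.0016*sin(x)^6 - 0.3256*sin(x)^5 + 16.8745*sin(x)^4 - 31.6138*sin(x)^3 + 26.3729*sin(x)^2 - 10.836*sin(x) + 1.96)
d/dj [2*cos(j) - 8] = -2*sin(j)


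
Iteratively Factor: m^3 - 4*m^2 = (m)*(m^2 - 4*m) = m*(m - 4)*(m)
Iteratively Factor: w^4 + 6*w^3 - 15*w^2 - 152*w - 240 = (w + 4)*(w^3 + 2*w^2 - 23*w - 60) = (w + 3)*(w + 4)*(w^2 - w - 20) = (w + 3)*(w + 4)^2*(w - 5)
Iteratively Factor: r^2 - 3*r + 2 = (r - 2)*(r - 1)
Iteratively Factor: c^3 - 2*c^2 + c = (c)*(c^2 - 2*c + 1) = c*(c - 1)*(c - 1)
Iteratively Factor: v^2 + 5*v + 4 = (v + 1)*(v + 4)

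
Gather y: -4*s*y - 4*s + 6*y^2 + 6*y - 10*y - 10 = -4*s + 6*y^2 + y*(-4*s - 4) - 10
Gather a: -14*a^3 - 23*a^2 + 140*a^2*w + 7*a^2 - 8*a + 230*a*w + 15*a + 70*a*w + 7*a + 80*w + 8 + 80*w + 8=-14*a^3 + a^2*(140*w - 16) + a*(300*w + 14) + 160*w + 16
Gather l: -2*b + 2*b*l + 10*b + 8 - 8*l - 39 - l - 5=8*b + l*(2*b - 9) - 36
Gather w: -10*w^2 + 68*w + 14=-10*w^2 + 68*w + 14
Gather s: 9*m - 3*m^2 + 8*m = -3*m^2 + 17*m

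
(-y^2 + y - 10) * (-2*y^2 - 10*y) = 2*y^4 + 8*y^3 + 10*y^2 + 100*y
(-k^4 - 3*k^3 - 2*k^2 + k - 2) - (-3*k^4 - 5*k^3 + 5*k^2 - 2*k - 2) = 2*k^4 + 2*k^3 - 7*k^2 + 3*k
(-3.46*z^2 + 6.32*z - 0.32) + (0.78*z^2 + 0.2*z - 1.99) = -2.68*z^2 + 6.52*z - 2.31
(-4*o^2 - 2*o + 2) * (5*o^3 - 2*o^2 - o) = -20*o^5 - 2*o^4 + 18*o^3 - 2*o^2 - 2*o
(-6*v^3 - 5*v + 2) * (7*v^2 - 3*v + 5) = -42*v^5 + 18*v^4 - 65*v^3 + 29*v^2 - 31*v + 10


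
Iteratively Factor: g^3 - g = (g + 1)*(g^2 - g) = (g - 1)*(g + 1)*(g)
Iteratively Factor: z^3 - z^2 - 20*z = (z - 5)*(z^2 + 4*z) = (z - 5)*(z + 4)*(z)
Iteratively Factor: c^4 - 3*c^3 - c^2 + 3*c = (c)*(c^3 - 3*c^2 - c + 3) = c*(c - 1)*(c^2 - 2*c - 3) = c*(c - 3)*(c - 1)*(c + 1)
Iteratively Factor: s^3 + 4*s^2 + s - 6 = (s - 1)*(s^2 + 5*s + 6) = (s - 1)*(s + 2)*(s + 3)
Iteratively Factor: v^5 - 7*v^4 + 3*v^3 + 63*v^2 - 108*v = (v)*(v^4 - 7*v^3 + 3*v^2 + 63*v - 108) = v*(v - 4)*(v^3 - 3*v^2 - 9*v + 27) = v*(v - 4)*(v - 3)*(v^2 - 9) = v*(v - 4)*(v - 3)*(v + 3)*(v - 3)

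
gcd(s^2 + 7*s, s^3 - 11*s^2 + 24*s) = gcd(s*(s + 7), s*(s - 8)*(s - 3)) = s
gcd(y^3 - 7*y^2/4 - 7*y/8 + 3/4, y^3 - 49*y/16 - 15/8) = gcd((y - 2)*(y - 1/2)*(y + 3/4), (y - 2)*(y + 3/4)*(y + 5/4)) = y^2 - 5*y/4 - 3/2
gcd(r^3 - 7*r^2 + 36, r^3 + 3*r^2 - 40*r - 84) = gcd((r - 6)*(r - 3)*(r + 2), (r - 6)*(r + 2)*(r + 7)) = r^2 - 4*r - 12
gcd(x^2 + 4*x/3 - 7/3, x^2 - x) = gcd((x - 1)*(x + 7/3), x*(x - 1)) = x - 1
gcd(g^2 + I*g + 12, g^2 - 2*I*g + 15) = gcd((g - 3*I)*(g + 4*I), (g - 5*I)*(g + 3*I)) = 1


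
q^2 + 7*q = q*(q + 7)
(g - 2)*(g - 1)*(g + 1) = g^3 - 2*g^2 - g + 2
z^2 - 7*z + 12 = (z - 4)*(z - 3)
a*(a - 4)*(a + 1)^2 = a^4 - 2*a^3 - 7*a^2 - 4*a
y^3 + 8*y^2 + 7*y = y*(y + 1)*(y + 7)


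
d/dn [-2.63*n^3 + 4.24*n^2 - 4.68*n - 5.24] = -7.89*n^2 + 8.48*n - 4.68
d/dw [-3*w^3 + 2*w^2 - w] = -9*w^2 + 4*w - 1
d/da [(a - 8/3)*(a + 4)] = 2*a + 4/3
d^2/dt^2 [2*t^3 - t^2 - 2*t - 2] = 12*t - 2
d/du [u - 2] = 1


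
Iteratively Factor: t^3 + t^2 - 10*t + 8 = (t + 4)*(t^2 - 3*t + 2) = (t - 2)*(t + 4)*(t - 1)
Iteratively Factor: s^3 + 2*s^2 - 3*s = (s + 3)*(s^2 - s) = (s - 1)*(s + 3)*(s)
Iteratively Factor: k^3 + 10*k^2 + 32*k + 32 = (k + 4)*(k^2 + 6*k + 8) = (k + 2)*(k + 4)*(k + 4)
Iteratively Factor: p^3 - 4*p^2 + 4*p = (p - 2)*(p^2 - 2*p) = (p - 2)^2*(p)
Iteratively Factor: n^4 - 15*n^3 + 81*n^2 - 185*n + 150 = (n - 5)*(n^3 - 10*n^2 + 31*n - 30) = (n - 5)^2*(n^2 - 5*n + 6) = (n - 5)^2*(n - 2)*(n - 3)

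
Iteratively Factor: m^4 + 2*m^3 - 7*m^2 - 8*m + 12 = (m - 2)*(m^3 + 4*m^2 + m - 6) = (m - 2)*(m + 2)*(m^2 + 2*m - 3) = (m - 2)*(m - 1)*(m + 2)*(m + 3)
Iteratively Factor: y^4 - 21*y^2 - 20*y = (y - 5)*(y^3 + 5*y^2 + 4*y) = y*(y - 5)*(y^2 + 5*y + 4) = y*(y - 5)*(y + 1)*(y + 4)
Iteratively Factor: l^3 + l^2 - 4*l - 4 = (l + 2)*(l^2 - l - 2) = (l + 1)*(l + 2)*(l - 2)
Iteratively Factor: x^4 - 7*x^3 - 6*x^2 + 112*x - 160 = (x + 4)*(x^3 - 11*x^2 + 38*x - 40) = (x - 2)*(x + 4)*(x^2 - 9*x + 20) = (x - 5)*(x - 2)*(x + 4)*(x - 4)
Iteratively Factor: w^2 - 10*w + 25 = (w - 5)*(w - 5)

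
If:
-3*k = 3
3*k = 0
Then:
No Solution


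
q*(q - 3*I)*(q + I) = q^3 - 2*I*q^2 + 3*q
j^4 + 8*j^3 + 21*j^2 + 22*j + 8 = (j + 1)^2*(j + 2)*(j + 4)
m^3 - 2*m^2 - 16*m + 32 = (m - 4)*(m - 2)*(m + 4)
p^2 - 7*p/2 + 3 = (p - 2)*(p - 3/2)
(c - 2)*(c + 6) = c^2 + 4*c - 12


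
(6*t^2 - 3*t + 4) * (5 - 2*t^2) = -12*t^4 + 6*t^3 + 22*t^2 - 15*t + 20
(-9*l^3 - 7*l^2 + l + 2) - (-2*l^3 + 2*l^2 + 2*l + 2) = -7*l^3 - 9*l^2 - l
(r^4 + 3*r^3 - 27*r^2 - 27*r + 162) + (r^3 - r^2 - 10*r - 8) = r^4 + 4*r^3 - 28*r^2 - 37*r + 154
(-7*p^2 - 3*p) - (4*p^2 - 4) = -11*p^2 - 3*p + 4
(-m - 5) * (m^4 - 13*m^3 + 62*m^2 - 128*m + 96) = -m^5 + 8*m^4 + 3*m^3 - 182*m^2 + 544*m - 480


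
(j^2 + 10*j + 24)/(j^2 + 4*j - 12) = (j + 4)/(j - 2)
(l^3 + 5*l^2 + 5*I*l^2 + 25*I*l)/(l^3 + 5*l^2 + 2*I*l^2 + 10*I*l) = (l + 5*I)/(l + 2*I)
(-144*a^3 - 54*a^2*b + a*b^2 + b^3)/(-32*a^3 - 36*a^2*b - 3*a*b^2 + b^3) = (18*a^2 + 9*a*b + b^2)/(4*a^2 + 5*a*b + b^2)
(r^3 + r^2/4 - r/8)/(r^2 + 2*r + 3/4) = r*(4*r - 1)/(2*(2*r + 3))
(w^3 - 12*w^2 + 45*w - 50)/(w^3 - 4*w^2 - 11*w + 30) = (w - 5)/(w + 3)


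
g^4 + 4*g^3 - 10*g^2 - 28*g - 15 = (g - 3)*(g + 1)^2*(g + 5)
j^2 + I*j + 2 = (j - I)*(j + 2*I)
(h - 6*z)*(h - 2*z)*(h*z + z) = h^3*z - 8*h^2*z^2 + h^2*z + 12*h*z^3 - 8*h*z^2 + 12*z^3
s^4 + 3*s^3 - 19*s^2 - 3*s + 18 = (s - 3)*(s - 1)*(s + 1)*(s + 6)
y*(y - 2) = y^2 - 2*y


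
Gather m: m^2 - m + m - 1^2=m^2 - 1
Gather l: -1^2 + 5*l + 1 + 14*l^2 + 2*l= 14*l^2 + 7*l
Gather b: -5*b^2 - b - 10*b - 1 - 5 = -5*b^2 - 11*b - 6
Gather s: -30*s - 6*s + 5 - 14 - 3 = -36*s - 12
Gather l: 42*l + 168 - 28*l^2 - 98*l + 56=-28*l^2 - 56*l + 224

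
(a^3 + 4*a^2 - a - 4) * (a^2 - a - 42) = a^5 + 3*a^4 - 47*a^3 - 171*a^2 + 46*a + 168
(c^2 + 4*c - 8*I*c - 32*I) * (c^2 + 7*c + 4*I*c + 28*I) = c^4 + 11*c^3 - 4*I*c^3 + 60*c^2 - 44*I*c^2 + 352*c - 112*I*c + 896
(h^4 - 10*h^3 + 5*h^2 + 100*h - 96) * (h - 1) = h^5 - 11*h^4 + 15*h^3 + 95*h^2 - 196*h + 96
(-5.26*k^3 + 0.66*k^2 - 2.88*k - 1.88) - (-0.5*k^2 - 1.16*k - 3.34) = -5.26*k^3 + 1.16*k^2 - 1.72*k + 1.46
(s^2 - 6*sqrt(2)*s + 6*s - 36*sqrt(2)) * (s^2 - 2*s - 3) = s^4 - 6*sqrt(2)*s^3 + 4*s^3 - 24*sqrt(2)*s^2 - 15*s^2 - 18*s + 90*sqrt(2)*s + 108*sqrt(2)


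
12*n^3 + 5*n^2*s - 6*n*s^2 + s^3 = (-4*n + s)*(-3*n + s)*(n + s)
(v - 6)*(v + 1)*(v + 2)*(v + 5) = v^4 + 2*v^3 - 31*v^2 - 92*v - 60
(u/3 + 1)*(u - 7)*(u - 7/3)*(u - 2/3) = u^4/3 - 7*u^3/3 - 67*u^2/27 + 511*u/27 - 98/9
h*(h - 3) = h^2 - 3*h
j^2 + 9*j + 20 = (j + 4)*(j + 5)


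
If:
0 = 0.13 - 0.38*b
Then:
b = 0.34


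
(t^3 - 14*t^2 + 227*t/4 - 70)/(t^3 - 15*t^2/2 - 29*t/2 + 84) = (4*t^2 - 24*t + 35)/(2*(2*t^2 + t - 21))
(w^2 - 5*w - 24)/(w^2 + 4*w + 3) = (w - 8)/(w + 1)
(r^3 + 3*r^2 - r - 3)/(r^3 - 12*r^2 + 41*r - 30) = (r^2 + 4*r + 3)/(r^2 - 11*r + 30)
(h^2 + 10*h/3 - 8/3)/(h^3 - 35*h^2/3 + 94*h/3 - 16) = (h + 4)/(h^2 - 11*h + 24)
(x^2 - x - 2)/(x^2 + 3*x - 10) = (x + 1)/(x + 5)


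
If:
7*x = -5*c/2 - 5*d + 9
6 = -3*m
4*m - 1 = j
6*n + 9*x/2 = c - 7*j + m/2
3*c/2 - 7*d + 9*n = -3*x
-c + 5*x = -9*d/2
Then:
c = 178/13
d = 444/13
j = -9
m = -2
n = 437/13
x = -28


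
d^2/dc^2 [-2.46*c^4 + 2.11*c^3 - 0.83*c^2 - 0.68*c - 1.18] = -29.52*c^2 + 12.66*c - 1.66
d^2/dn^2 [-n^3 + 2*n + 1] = -6*n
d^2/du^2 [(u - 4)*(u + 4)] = 2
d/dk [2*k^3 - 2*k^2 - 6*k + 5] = 6*k^2 - 4*k - 6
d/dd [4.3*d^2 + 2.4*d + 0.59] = 8.6*d + 2.4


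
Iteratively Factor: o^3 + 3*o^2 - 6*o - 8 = (o - 2)*(o^2 + 5*o + 4) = (o - 2)*(o + 1)*(o + 4)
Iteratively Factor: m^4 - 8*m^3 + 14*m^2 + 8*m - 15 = (m + 1)*(m^3 - 9*m^2 + 23*m - 15) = (m - 3)*(m + 1)*(m^2 - 6*m + 5) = (m - 5)*(m - 3)*(m + 1)*(m - 1)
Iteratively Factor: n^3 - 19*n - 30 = (n + 3)*(n^2 - 3*n - 10) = (n + 2)*(n + 3)*(n - 5)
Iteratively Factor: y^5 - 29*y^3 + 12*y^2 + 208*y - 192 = (y - 3)*(y^4 + 3*y^3 - 20*y^2 - 48*y + 64) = (y - 3)*(y + 4)*(y^3 - y^2 - 16*y + 16) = (y - 3)*(y + 4)^2*(y^2 - 5*y + 4) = (y - 3)*(y - 1)*(y + 4)^2*(y - 4)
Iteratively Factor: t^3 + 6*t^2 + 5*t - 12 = (t + 3)*(t^2 + 3*t - 4) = (t - 1)*(t + 3)*(t + 4)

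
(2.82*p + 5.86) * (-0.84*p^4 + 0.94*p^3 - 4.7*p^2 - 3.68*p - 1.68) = -2.3688*p^5 - 2.2716*p^4 - 7.7456*p^3 - 37.9196*p^2 - 26.3024*p - 9.8448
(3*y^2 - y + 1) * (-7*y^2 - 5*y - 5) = -21*y^4 - 8*y^3 - 17*y^2 - 5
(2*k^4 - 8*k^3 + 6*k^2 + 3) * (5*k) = 10*k^5 - 40*k^4 + 30*k^3 + 15*k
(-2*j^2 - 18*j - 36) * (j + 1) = -2*j^3 - 20*j^2 - 54*j - 36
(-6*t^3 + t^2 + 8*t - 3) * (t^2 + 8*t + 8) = -6*t^5 - 47*t^4 - 32*t^3 + 69*t^2 + 40*t - 24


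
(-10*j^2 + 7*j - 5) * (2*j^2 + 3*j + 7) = -20*j^4 - 16*j^3 - 59*j^2 + 34*j - 35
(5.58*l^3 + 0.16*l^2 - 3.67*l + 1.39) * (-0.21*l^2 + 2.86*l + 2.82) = -1.1718*l^5 + 15.9252*l^4 + 16.9639*l^3 - 10.3369*l^2 - 6.374*l + 3.9198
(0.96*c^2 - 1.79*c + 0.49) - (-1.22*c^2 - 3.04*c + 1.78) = 2.18*c^2 + 1.25*c - 1.29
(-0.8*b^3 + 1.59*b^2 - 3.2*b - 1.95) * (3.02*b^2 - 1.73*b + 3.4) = -2.416*b^5 + 6.1858*b^4 - 15.1347*b^3 + 5.053*b^2 - 7.5065*b - 6.63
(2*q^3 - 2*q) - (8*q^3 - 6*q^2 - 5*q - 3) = -6*q^3 + 6*q^2 + 3*q + 3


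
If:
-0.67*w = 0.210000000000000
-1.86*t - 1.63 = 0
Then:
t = -0.88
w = -0.31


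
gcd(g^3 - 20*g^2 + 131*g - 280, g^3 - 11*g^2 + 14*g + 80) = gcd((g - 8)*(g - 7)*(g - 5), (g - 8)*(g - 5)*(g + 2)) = g^2 - 13*g + 40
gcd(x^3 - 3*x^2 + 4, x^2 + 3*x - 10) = x - 2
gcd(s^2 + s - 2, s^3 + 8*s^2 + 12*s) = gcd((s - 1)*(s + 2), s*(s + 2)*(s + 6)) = s + 2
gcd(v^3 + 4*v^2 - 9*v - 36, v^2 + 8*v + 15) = v + 3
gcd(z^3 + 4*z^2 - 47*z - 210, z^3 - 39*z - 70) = z^2 - 2*z - 35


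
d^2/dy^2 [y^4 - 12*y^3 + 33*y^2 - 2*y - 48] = 12*y^2 - 72*y + 66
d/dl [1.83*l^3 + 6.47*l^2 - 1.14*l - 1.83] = 5.49*l^2 + 12.94*l - 1.14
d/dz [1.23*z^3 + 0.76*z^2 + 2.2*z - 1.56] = 3.69*z^2 + 1.52*z + 2.2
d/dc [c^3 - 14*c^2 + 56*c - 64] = 3*c^2 - 28*c + 56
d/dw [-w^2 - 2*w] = -2*w - 2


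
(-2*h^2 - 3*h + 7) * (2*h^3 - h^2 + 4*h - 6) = -4*h^5 - 4*h^4 + 9*h^3 - 7*h^2 + 46*h - 42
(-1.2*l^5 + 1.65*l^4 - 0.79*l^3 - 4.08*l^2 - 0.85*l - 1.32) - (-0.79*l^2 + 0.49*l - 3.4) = -1.2*l^5 + 1.65*l^4 - 0.79*l^3 - 3.29*l^2 - 1.34*l + 2.08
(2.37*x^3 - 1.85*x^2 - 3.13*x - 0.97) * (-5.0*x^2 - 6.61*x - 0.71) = -11.85*x^5 - 6.4157*x^4 + 26.1958*x^3 + 26.8528*x^2 + 8.634*x + 0.6887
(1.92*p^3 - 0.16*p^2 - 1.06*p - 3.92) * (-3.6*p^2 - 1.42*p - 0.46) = -6.912*p^5 - 2.1504*p^4 + 3.16*p^3 + 15.6908*p^2 + 6.054*p + 1.8032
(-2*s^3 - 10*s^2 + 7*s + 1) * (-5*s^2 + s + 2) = 10*s^5 + 48*s^4 - 49*s^3 - 18*s^2 + 15*s + 2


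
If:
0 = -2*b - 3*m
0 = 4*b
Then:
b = 0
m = 0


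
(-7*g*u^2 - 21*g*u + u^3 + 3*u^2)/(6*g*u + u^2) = (-7*g*u - 21*g + u^2 + 3*u)/(6*g + u)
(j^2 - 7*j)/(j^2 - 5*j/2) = 2*(j - 7)/(2*j - 5)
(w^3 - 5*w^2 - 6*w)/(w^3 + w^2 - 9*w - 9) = w*(w - 6)/(w^2 - 9)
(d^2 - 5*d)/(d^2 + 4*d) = (d - 5)/(d + 4)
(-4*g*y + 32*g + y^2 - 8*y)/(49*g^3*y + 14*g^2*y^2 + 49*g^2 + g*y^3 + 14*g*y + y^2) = (-4*g*y + 32*g + y^2 - 8*y)/(49*g^3*y + 14*g^2*y^2 + 49*g^2 + g*y^3 + 14*g*y + y^2)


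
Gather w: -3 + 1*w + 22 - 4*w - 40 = -3*w - 21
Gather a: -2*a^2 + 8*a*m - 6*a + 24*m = -2*a^2 + a*(8*m - 6) + 24*m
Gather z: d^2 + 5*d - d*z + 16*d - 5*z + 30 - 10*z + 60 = d^2 + 21*d + z*(-d - 15) + 90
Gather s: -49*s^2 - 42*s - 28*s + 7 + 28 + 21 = -49*s^2 - 70*s + 56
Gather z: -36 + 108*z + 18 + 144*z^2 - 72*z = 144*z^2 + 36*z - 18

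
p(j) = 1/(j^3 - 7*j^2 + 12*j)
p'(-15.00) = 0.00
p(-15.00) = 0.00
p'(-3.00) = -0.00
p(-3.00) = -0.00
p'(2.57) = 1.67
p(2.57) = 0.63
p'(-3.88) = -0.00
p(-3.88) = -0.00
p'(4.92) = -0.21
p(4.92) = 0.12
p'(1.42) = 0.05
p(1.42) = 0.17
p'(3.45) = 0.81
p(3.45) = -1.17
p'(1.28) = 0.03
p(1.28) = 0.17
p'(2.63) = 2.29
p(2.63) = 0.75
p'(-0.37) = -0.59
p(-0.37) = -0.18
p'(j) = (-3*j^2 + 14*j - 12)/(j^3 - 7*j^2 + 12*j)^2 = (-3*j^2 + 14*j - 12)/(j^2*(j^2 - 7*j + 12)^2)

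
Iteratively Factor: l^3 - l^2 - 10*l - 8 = (l + 2)*(l^2 - 3*l - 4) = (l - 4)*(l + 2)*(l + 1)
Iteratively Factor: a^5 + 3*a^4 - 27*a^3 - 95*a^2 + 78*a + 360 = (a + 3)*(a^4 - 27*a^2 - 14*a + 120) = (a + 3)*(a + 4)*(a^3 - 4*a^2 - 11*a + 30) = (a - 2)*(a + 3)*(a + 4)*(a^2 - 2*a - 15) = (a - 2)*(a + 3)^2*(a + 4)*(a - 5)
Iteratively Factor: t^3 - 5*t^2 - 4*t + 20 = (t + 2)*(t^2 - 7*t + 10) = (t - 2)*(t + 2)*(t - 5)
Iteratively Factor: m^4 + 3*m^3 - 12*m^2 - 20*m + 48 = (m + 4)*(m^3 - m^2 - 8*m + 12) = (m - 2)*(m + 4)*(m^2 + m - 6) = (m - 2)^2*(m + 4)*(m + 3)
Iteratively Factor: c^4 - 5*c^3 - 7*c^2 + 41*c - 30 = (c - 1)*(c^3 - 4*c^2 - 11*c + 30) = (c - 2)*(c - 1)*(c^2 - 2*c - 15) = (c - 2)*(c - 1)*(c + 3)*(c - 5)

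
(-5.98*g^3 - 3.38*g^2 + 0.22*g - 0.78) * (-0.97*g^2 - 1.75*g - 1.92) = 5.8006*g^5 + 13.7436*g^4 + 17.1832*g^3 + 6.8612*g^2 + 0.9426*g + 1.4976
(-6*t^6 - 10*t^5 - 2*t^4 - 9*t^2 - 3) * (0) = 0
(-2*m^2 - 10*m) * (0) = 0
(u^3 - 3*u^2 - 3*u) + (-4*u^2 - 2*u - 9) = u^3 - 7*u^2 - 5*u - 9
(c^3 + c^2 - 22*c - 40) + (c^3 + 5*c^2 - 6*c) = 2*c^3 + 6*c^2 - 28*c - 40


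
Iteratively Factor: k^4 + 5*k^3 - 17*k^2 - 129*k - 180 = (k + 3)*(k^3 + 2*k^2 - 23*k - 60) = (k - 5)*(k + 3)*(k^2 + 7*k + 12) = (k - 5)*(k + 3)*(k + 4)*(k + 3)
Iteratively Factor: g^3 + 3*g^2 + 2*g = (g)*(g^2 + 3*g + 2) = g*(g + 1)*(g + 2)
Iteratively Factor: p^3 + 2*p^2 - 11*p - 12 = (p + 4)*(p^2 - 2*p - 3) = (p + 1)*(p + 4)*(p - 3)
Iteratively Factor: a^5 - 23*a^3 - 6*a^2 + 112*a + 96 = (a + 1)*(a^4 - a^3 - 22*a^2 + 16*a + 96) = (a + 1)*(a + 2)*(a^3 - 3*a^2 - 16*a + 48) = (a + 1)*(a + 2)*(a + 4)*(a^2 - 7*a + 12) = (a - 4)*(a + 1)*(a + 2)*(a + 4)*(a - 3)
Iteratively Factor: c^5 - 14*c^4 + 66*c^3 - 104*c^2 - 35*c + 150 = (c - 5)*(c^4 - 9*c^3 + 21*c^2 + c - 30) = (c - 5)*(c - 3)*(c^3 - 6*c^2 + 3*c + 10) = (c - 5)*(c - 3)*(c + 1)*(c^2 - 7*c + 10) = (c - 5)*(c - 3)*(c - 2)*(c + 1)*(c - 5)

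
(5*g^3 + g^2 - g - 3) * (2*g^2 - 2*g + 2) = 10*g^5 - 8*g^4 + 6*g^3 - 2*g^2 + 4*g - 6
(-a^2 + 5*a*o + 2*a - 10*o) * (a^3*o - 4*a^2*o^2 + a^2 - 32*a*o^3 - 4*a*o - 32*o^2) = -a^5*o + 9*a^4*o^2 + 2*a^4*o - a^4 + 12*a^3*o^3 - 18*a^3*o^2 + 9*a^3*o + 2*a^3 - 160*a^2*o^4 - 24*a^2*o^3 + 12*a^2*o^2 - 18*a^2*o + 320*a*o^4 - 160*a*o^3 - 24*a*o^2 + 320*o^3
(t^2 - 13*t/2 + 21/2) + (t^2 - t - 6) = 2*t^2 - 15*t/2 + 9/2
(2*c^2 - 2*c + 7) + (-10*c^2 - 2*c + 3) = -8*c^2 - 4*c + 10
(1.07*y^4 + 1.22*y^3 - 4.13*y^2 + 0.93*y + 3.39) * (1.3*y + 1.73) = 1.391*y^5 + 3.4371*y^4 - 3.2584*y^3 - 5.9359*y^2 + 6.0159*y + 5.8647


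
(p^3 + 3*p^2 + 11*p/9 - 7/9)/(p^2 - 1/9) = (3*p^2 + 10*p + 7)/(3*p + 1)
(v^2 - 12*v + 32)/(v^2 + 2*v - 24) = (v - 8)/(v + 6)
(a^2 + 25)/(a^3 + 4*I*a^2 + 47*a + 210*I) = (a - 5*I)/(a^2 - I*a + 42)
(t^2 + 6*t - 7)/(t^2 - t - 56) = (t - 1)/(t - 8)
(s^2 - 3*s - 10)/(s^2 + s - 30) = (s + 2)/(s + 6)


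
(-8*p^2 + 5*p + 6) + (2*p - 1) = -8*p^2 + 7*p + 5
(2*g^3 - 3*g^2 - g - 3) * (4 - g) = -2*g^4 + 11*g^3 - 11*g^2 - g - 12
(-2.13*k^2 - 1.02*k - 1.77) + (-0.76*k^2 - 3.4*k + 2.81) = -2.89*k^2 - 4.42*k + 1.04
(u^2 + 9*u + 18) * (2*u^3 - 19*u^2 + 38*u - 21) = 2*u^5 - u^4 - 97*u^3 - 21*u^2 + 495*u - 378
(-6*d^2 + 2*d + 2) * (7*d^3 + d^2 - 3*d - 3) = -42*d^5 + 8*d^4 + 34*d^3 + 14*d^2 - 12*d - 6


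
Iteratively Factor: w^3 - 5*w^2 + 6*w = (w - 2)*(w^2 - 3*w) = (w - 3)*(w - 2)*(w)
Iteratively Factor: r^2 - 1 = (r + 1)*(r - 1)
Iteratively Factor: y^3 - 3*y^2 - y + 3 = (y - 3)*(y^2 - 1) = (y - 3)*(y - 1)*(y + 1)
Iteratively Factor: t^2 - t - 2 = (t - 2)*(t + 1)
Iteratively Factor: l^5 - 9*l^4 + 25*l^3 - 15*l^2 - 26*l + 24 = (l - 3)*(l^4 - 6*l^3 + 7*l^2 + 6*l - 8) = (l - 3)*(l + 1)*(l^3 - 7*l^2 + 14*l - 8) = (l - 3)*(l - 2)*(l + 1)*(l^2 - 5*l + 4) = (l - 4)*(l - 3)*(l - 2)*(l + 1)*(l - 1)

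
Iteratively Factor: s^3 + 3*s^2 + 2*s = (s)*(s^2 + 3*s + 2) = s*(s + 2)*(s + 1)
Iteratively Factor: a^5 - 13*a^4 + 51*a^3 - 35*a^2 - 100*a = (a - 5)*(a^4 - 8*a^3 + 11*a^2 + 20*a) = (a - 5)*(a - 4)*(a^3 - 4*a^2 - 5*a) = a*(a - 5)*(a - 4)*(a^2 - 4*a - 5) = a*(a - 5)*(a - 4)*(a + 1)*(a - 5)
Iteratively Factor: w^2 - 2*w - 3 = (w - 3)*(w + 1)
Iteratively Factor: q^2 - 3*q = (q - 3)*(q)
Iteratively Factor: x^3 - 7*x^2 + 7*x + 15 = (x - 5)*(x^2 - 2*x - 3) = (x - 5)*(x + 1)*(x - 3)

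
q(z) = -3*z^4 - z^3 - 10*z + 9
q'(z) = -12*z^3 - 3*z^2 - 10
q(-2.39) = -51.33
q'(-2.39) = 136.69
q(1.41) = -19.76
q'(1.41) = -49.60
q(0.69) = 1.09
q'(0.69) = -15.37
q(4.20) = -1040.60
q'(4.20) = -951.98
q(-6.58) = -5264.04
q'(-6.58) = 3278.79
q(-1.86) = -1.87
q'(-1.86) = 56.84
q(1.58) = -29.44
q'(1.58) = -64.82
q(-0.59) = 14.74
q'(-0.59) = -8.58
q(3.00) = -291.00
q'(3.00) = -361.00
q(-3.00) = -177.00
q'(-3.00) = 287.00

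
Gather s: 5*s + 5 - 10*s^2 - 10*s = -10*s^2 - 5*s + 5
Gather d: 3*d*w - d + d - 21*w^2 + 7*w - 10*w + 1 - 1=3*d*w - 21*w^2 - 3*w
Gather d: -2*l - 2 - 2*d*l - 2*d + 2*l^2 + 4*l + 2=d*(-2*l - 2) + 2*l^2 + 2*l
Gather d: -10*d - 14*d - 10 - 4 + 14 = -24*d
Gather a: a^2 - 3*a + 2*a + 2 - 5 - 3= a^2 - a - 6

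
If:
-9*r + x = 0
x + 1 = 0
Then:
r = -1/9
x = -1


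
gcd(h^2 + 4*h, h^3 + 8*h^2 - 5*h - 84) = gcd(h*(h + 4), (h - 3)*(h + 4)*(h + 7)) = h + 4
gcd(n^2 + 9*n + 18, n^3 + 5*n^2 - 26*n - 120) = n + 6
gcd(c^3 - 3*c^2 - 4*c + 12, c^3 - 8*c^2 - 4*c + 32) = c^2 - 4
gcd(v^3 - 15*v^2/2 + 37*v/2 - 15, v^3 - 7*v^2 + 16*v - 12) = v^2 - 5*v + 6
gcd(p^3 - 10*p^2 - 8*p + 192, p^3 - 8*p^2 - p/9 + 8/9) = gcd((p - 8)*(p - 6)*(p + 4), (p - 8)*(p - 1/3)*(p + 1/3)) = p - 8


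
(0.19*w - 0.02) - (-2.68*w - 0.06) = 2.87*w + 0.04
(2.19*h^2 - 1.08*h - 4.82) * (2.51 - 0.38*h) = -0.8322*h^3 + 5.9073*h^2 - 0.8792*h - 12.0982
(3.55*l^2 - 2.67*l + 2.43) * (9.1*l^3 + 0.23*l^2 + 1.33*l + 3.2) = 32.305*l^5 - 23.4805*l^4 + 26.2204*l^3 + 8.3678*l^2 - 5.3121*l + 7.776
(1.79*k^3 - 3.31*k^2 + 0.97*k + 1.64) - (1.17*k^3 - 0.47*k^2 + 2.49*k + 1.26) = 0.62*k^3 - 2.84*k^2 - 1.52*k + 0.38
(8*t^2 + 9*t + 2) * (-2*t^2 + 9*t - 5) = -16*t^4 + 54*t^3 + 37*t^2 - 27*t - 10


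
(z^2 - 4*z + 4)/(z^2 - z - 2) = (z - 2)/(z + 1)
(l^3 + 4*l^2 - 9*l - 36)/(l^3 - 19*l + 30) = (l^2 + 7*l + 12)/(l^2 + 3*l - 10)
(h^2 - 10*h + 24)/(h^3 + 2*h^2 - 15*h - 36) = (h - 6)/(h^2 + 6*h + 9)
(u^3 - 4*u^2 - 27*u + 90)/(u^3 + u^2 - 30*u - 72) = (u^2 + 2*u - 15)/(u^2 + 7*u + 12)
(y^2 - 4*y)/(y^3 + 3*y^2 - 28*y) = 1/(y + 7)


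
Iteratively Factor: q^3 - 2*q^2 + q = (q - 1)*(q^2 - q) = (q - 1)^2*(q)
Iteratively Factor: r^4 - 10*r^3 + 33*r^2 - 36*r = (r - 4)*(r^3 - 6*r^2 + 9*r) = r*(r - 4)*(r^2 - 6*r + 9) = r*(r - 4)*(r - 3)*(r - 3)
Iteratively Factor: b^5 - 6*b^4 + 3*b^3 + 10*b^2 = (b - 5)*(b^4 - b^3 - 2*b^2) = b*(b - 5)*(b^3 - b^2 - 2*b) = b^2*(b - 5)*(b^2 - b - 2) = b^2*(b - 5)*(b + 1)*(b - 2)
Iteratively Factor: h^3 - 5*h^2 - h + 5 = (h - 1)*(h^2 - 4*h - 5) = (h - 1)*(h + 1)*(h - 5)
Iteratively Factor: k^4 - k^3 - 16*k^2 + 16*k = (k)*(k^3 - k^2 - 16*k + 16) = k*(k + 4)*(k^2 - 5*k + 4) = k*(k - 1)*(k + 4)*(k - 4)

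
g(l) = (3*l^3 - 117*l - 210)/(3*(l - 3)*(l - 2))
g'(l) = (9*l^2 - 117)/(3*(l - 3)*(l - 2)) - (3*l^3 - 117*l - 210)/(3*(l - 3)*(l - 2)^2) - (3*l^3 - 117*l - 210)/(3*(l - 3)^2*(l - 2)) = (l^4 - 10*l^3 + 57*l^2 + 140*l - 584)/(l^4 - 10*l^3 + 37*l^2 - 60*l + 36)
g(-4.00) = 0.52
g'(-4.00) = 0.38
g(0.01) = -11.83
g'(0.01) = -16.46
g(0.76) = -35.71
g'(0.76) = -58.16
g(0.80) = -38.14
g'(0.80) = -63.16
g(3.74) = -127.02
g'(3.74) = 246.94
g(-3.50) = 0.66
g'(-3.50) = 0.16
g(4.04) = -76.18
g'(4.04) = 115.29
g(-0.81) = -3.64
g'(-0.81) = -5.71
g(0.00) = -11.67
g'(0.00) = -16.22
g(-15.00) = -9.35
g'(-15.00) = 1.01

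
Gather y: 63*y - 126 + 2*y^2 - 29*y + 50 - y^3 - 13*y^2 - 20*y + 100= -y^3 - 11*y^2 + 14*y + 24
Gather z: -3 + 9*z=9*z - 3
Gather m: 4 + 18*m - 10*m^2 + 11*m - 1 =-10*m^2 + 29*m + 3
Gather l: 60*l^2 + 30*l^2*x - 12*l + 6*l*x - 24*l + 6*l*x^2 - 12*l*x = l^2*(30*x + 60) + l*(6*x^2 - 6*x - 36)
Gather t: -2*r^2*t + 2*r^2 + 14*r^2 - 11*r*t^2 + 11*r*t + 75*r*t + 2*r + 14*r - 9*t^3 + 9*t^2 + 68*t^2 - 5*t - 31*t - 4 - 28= 16*r^2 + 16*r - 9*t^3 + t^2*(77 - 11*r) + t*(-2*r^2 + 86*r - 36) - 32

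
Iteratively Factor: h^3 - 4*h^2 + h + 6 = (h + 1)*(h^2 - 5*h + 6) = (h - 3)*(h + 1)*(h - 2)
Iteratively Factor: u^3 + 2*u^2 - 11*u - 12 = (u + 1)*(u^2 + u - 12) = (u - 3)*(u + 1)*(u + 4)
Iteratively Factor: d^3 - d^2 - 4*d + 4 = (d - 1)*(d^2 - 4) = (d - 2)*(d - 1)*(d + 2)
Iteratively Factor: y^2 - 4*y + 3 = (y - 1)*(y - 3)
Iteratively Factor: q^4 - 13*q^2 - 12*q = (q)*(q^3 - 13*q - 12) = q*(q + 3)*(q^2 - 3*q - 4) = q*(q + 1)*(q + 3)*(q - 4)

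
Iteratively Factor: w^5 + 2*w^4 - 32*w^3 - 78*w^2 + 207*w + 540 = (w + 4)*(w^4 - 2*w^3 - 24*w^2 + 18*w + 135) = (w - 5)*(w + 4)*(w^3 + 3*w^2 - 9*w - 27) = (w - 5)*(w + 3)*(w + 4)*(w^2 - 9) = (w - 5)*(w - 3)*(w + 3)*(w + 4)*(w + 3)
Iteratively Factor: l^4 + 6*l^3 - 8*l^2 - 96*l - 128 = (l + 2)*(l^3 + 4*l^2 - 16*l - 64) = (l + 2)*(l + 4)*(l^2 - 16) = (l + 2)*(l + 4)^2*(l - 4)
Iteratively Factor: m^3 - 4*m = (m - 2)*(m^2 + 2*m) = m*(m - 2)*(m + 2)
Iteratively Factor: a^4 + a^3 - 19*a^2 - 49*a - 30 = (a - 5)*(a^3 + 6*a^2 + 11*a + 6) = (a - 5)*(a + 2)*(a^2 + 4*a + 3) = (a - 5)*(a + 2)*(a + 3)*(a + 1)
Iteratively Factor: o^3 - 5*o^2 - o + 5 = (o - 5)*(o^2 - 1) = (o - 5)*(o + 1)*(o - 1)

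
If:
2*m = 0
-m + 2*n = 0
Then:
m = 0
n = 0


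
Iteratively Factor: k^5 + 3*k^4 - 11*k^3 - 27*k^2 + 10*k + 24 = (k - 3)*(k^4 + 6*k^3 + 7*k^2 - 6*k - 8) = (k - 3)*(k + 4)*(k^3 + 2*k^2 - k - 2) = (k - 3)*(k - 1)*(k + 4)*(k^2 + 3*k + 2) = (k - 3)*(k - 1)*(k + 2)*(k + 4)*(k + 1)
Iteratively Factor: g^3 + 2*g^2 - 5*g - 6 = (g - 2)*(g^2 + 4*g + 3) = (g - 2)*(g + 1)*(g + 3)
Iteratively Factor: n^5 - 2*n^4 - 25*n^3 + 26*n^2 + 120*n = (n - 5)*(n^4 + 3*n^3 - 10*n^2 - 24*n) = (n - 5)*(n + 4)*(n^3 - n^2 - 6*n) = n*(n - 5)*(n + 4)*(n^2 - n - 6) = n*(n - 5)*(n + 2)*(n + 4)*(n - 3)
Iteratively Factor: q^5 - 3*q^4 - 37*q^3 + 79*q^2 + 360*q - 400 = (q + 4)*(q^4 - 7*q^3 - 9*q^2 + 115*q - 100) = (q - 1)*(q + 4)*(q^3 - 6*q^2 - 15*q + 100) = (q - 5)*(q - 1)*(q + 4)*(q^2 - q - 20) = (q - 5)*(q - 1)*(q + 4)^2*(q - 5)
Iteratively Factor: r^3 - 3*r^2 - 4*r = (r - 4)*(r^2 + r) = (r - 4)*(r + 1)*(r)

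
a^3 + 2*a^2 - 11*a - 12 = (a - 3)*(a + 1)*(a + 4)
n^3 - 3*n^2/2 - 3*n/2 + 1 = (n - 2)*(n - 1/2)*(n + 1)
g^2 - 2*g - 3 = (g - 3)*(g + 1)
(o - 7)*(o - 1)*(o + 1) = o^3 - 7*o^2 - o + 7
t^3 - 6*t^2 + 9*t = t*(t - 3)^2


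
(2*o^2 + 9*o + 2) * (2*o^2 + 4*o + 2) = 4*o^4 + 26*o^3 + 44*o^2 + 26*o + 4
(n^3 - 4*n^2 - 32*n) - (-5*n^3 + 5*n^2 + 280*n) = 6*n^3 - 9*n^2 - 312*n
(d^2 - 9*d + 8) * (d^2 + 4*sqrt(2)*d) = d^4 - 9*d^3 + 4*sqrt(2)*d^3 - 36*sqrt(2)*d^2 + 8*d^2 + 32*sqrt(2)*d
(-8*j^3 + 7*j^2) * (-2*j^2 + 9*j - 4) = 16*j^5 - 86*j^4 + 95*j^3 - 28*j^2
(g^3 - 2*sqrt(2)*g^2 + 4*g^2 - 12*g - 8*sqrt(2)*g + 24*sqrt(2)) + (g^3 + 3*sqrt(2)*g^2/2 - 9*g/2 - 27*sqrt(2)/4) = 2*g^3 - sqrt(2)*g^2/2 + 4*g^2 - 33*g/2 - 8*sqrt(2)*g + 69*sqrt(2)/4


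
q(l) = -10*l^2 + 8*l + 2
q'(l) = 8 - 20*l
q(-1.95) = -51.62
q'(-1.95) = 47.00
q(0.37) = 3.59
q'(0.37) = 0.60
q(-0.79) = -10.56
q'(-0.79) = 23.80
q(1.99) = -21.68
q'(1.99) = -31.80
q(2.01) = -22.32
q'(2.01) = -32.20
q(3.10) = -69.30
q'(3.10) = -54.00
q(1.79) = -15.72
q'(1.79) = -27.80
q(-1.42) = -29.52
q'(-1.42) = 36.40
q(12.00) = -1342.00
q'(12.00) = -232.00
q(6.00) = -310.00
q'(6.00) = -112.00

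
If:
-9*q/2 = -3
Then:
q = 2/3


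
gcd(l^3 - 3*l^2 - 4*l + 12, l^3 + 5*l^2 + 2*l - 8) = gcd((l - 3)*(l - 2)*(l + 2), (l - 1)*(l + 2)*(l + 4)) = l + 2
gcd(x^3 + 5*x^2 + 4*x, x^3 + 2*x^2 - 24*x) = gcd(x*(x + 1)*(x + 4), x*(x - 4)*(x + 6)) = x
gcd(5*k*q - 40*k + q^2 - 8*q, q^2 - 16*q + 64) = q - 8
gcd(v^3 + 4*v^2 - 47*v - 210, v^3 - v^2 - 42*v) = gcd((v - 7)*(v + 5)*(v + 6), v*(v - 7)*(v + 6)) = v^2 - v - 42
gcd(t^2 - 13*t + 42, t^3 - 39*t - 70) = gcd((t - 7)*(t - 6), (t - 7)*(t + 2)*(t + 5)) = t - 7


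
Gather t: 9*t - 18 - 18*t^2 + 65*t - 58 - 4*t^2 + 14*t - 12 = -22*t^2 + 88*t - 88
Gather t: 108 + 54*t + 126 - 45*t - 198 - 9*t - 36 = 0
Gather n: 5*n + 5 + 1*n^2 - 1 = n^2 + 5*n + 4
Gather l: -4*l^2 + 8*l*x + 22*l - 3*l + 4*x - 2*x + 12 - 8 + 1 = -4*l^2 + l*(8*x + 19) + 2*x + 5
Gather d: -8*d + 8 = 8 - 8*d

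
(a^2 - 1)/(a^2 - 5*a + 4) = (a + 1)/(a - 4)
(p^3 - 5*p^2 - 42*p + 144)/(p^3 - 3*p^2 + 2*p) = (p^3 - 5*p^2 - 42*p + 144)/(p*(p^2 - 3*p + 2))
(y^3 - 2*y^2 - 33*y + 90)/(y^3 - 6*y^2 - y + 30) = (y + 6)/(y + 2)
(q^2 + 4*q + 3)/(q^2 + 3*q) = (q + 1)/q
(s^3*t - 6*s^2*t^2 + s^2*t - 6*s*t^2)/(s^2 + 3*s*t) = t*(s^2 - 6*s*t + s - 6*t)/(s + 3*t)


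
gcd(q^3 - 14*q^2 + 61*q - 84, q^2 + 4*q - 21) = q - 3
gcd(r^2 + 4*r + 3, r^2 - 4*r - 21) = r + 3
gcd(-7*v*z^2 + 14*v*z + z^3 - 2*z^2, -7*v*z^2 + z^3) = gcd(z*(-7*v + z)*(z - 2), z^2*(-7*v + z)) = -7*v*z + z^2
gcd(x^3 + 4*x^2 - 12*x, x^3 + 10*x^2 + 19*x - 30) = x + 6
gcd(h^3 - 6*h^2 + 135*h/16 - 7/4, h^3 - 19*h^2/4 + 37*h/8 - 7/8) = h - 1/4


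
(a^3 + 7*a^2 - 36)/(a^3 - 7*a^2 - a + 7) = (a^3 + 7*a^2 - 36)/(a^3 - 7*a^2 - a + 7)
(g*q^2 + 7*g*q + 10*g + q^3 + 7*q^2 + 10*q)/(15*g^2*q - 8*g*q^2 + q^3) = (g*q^2 + 7*g*q + 10*g + q^3 + 7*q^2 + 10*q)/(q*(15*g^2 - 8*g*q + q^2))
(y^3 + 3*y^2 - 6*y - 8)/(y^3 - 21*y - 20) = (y - 2)/(y - 5)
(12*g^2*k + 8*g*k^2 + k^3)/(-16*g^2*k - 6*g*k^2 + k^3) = (-6*g - k)/(8*g - k)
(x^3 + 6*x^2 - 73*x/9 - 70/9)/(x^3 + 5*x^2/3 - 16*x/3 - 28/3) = (9*x^3 + 54*x^2 - 73*x - 70)/(3*(3*x^3 + 5*x^2 - 16*x - 28))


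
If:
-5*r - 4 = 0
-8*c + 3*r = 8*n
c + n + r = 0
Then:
No Solution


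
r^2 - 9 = (r - 3)*(r + 3)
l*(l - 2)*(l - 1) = l^3 - 3*l^2 + 2*l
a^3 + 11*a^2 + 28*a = a*(a + 4)*(a + 7)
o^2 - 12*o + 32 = (o - 8)*(o - 4)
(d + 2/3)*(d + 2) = d^2 + 8*d/3 + 4/3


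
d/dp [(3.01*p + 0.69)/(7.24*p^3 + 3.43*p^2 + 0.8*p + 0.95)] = (-43.5848*p^3 - 25.3111*p^2 - 4.7334*p + 2.3075)/(52.4176*p^6 + 49.6664*p^5 + 23.3489*p^4 + 19.244*p^3 + 7.157*p^2 + 1.52*p + 0.9025)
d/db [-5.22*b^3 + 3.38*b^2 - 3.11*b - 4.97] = -15.66*b^2 + 6.76*b - 3.11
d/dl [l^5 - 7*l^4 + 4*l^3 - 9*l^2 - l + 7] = 5*l^4 - 28*l^3 + 12*l^2 - 18*l - 1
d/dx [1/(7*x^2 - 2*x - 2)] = 2*(1 - 7*x)/(-7*x^2 + 2*x + 2)^2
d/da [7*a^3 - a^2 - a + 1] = 21*a^2 - 2*a - 1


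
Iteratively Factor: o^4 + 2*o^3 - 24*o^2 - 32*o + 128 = (o + 4)*(o^3 - 2*o^2 - 16*o + 32) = (o + 4)^2*(o^2 - 6*o + 8) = (o - 2)*(o + 4)^2*(o - 4)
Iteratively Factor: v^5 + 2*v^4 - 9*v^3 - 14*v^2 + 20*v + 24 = (v + 2)*(v^4 - 9*v^2 + 4*v + 12) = (v + 1)*(v + 2)*(v^3 - v^2 - 8*v + 12) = (v - 2)*(v + 1)*(v + 2)*(v^2 + v - 6) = (v - 2)*(v + 1)*(v + 2)*(v + 3)*(v - 2)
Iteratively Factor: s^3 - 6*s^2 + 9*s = (s - 3)*(s^2 - 3*s) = (s - 3)^2*(s)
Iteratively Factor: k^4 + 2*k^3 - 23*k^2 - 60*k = (k)*(k^3 + 2*k^2 - 23*k - 60) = k*(k + 4)*(k^2 - 2*k - 15) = k*(k - 5)*(k + 4)*(k + 3)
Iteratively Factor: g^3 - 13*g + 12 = (g - 1)*(g^2 + g - 12) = (g - 3)*(g - 1)*(g + 4)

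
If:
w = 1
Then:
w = 1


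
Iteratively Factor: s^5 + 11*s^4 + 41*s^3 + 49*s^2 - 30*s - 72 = (s + 3)*(s^4 + 8*s^3 + 17*s^2 - 2*s - 24) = (s - 1)*(s + 3)*(s^3 + 9*s^2 + 26*s + 24) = (s - 1)*(s + 3)*(s + 4)*(s^2 + 5*s + 6) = (s - 1)*(s + 2)*(s + 3)*(s + 4)*(s + 3)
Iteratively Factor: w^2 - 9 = (w + 3)*(w - 3)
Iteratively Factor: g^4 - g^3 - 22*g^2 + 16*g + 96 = (g + 2)*(g^3 - 3*g^2 - 16*g + 48) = (g - 4)*(g + 2)*(g^2 + g - 12) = (g - 4)*(g - 3)*(g + 2)*(g + 4)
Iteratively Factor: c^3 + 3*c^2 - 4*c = (c + 4)*(c^2 - c) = c*(c + 4)*(c - 1)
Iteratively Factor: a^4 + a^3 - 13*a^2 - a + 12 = (a + 1)*(a^3 - 13*a + 12) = (a + 1)*(a + 4)*(a^2 - 4*a + 3) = (a - 1)*(a + 1)*(a + 4)*(a - 3)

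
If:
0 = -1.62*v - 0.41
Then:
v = -0.25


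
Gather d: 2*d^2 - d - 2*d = 2*d^2 - 3*d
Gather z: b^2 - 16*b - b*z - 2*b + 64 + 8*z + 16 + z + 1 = b^2 - 18*b + z*(9 - b) + 81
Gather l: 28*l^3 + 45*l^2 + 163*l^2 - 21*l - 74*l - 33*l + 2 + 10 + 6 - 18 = 28*l^3 + 208*l^2 - 128*l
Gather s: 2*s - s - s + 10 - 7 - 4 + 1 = 0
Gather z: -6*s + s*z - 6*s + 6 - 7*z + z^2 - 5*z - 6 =-12*s + z^2 + z*(s - 12)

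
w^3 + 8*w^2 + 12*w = w*(w + 2)*(w + 6)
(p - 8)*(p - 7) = p^2 - 15*p + 56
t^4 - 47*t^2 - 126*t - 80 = (t - 8)*(t + 1)*(t + 2)*(t + 5)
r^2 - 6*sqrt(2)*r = r*(r - 6*sqrt(2))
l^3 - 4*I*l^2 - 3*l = l*(l - 3*I)*(l - I)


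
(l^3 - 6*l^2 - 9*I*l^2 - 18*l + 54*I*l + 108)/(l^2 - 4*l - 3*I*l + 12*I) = (l^2 - 6*l*(1 + I) + 36*I)/(l - 4)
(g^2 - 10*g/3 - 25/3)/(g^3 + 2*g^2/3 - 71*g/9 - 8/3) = 3*(3*g^2 - 10*g - 25)/(9*g^3 + 6*g^2 - 71*g - 24)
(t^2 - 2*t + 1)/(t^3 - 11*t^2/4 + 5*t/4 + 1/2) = 4*(t - 1)/(4*t^2 - 7*t - 2)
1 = 1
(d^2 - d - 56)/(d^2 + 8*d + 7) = (d - 8)/(d + 1)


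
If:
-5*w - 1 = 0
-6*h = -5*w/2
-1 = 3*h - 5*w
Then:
No Solution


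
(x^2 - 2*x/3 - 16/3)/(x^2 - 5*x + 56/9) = 3*(x + 2)/(3*x - 7)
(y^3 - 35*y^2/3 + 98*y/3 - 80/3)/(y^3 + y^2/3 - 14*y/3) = (3*y^2 - 29*y + 40)/(y*(3*y + 7))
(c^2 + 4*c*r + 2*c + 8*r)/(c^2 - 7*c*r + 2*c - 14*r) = (-c - 4*r)/(-c + 7*r)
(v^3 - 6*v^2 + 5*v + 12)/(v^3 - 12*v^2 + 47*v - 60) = (v + 1)/(v - 5)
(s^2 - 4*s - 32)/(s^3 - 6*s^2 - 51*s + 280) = (s + 4)/(s^2 + 2*s - 35)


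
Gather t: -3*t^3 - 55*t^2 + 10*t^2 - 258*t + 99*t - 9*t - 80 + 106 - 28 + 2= -3*t^3 - 45*t^2 - 168*t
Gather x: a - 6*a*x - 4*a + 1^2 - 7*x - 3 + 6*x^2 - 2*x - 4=-3*a + 6*x^2 + x*(-6*a - 9) - 6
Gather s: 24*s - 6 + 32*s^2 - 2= 32*s^2 + 24*s - 8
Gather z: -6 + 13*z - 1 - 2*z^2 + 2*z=-2*z^2 + 15*z - 7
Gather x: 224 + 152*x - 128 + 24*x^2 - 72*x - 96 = 24*x^2 + 80*x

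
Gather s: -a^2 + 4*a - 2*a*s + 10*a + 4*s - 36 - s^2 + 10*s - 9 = -a^2 + 14*a - s^2 + s*(14 - 2*a) - 45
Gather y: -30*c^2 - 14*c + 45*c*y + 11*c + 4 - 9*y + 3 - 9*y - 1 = -30*c^2 - 3*c + y*(45*c - 18) + 6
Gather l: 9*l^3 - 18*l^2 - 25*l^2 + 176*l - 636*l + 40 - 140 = 9*l^3 - 43*l^2 - 460*l - 100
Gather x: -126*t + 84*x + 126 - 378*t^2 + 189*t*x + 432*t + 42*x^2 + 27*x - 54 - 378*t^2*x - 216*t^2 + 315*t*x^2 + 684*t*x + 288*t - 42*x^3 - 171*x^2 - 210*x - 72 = -594*t^2 + 594*t - 42*x^3 + x^2*(315*t - 129) + x*(-378*t^2 + 873*t - 99)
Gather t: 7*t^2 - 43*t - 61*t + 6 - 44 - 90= 7*t^2 - 104*t - 128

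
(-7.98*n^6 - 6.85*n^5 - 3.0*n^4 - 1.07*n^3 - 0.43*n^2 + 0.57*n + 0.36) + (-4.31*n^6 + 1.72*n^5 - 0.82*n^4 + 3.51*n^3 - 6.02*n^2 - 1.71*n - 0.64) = -12.29*n^6 - 5.13*n^5 - 3.82*n^4 + 2.44*n^3 - 6.45*n^2 - 1.14*n - 0.28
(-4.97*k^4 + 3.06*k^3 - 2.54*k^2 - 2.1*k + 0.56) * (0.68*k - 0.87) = -3.3796*k^5 + 6.4047*k^4 - 4.3894*k^3 + 0.7818*k^2 + 2.2078*k - 0.4872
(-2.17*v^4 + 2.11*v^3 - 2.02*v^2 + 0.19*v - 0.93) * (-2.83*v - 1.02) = 6.1411*v^5 - 3.7579*v^4 + 3.5644*v^3 + 1.5227*v^2 + 2.4381*v + 0.9486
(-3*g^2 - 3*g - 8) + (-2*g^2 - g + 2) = -5*g^2 - 4*g - 6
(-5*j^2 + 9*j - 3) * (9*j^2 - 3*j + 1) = -45*j^4 + 96*j^3 - 59*j^2 + 18*j - 3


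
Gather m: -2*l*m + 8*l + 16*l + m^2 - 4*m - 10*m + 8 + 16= 24*l + m^2 + m*(-2*l - 14) + 24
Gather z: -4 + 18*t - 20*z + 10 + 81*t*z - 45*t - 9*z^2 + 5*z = -27*t - 9*z^2 + z*(81*t - 15) + 6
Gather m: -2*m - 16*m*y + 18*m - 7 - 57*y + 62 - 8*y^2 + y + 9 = m*(16 - 16*y) - 8*y^2 - 56*y + 64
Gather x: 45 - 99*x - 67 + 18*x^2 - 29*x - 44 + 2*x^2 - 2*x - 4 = 20*x^2 - 130*x - 70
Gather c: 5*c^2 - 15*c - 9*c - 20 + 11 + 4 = 5*c^2 - 24*c - 5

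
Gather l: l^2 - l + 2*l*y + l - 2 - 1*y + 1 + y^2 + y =l^2 + 2*l*y + y^2 - 1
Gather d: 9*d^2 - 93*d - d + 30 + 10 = 9*d^2 - 94*d + 40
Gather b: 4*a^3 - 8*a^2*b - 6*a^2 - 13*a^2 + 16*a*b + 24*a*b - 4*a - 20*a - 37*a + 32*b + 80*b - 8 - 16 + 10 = 4*a^3 - 19*a^2 - 61*a + b*(-8*a^2 + 40*a + 112) - 14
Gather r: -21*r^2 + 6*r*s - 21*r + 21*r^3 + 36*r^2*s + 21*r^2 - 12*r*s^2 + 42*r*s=21*r^3 + 36*r^2*s + r*(-12*s^2 + 48*s - 21)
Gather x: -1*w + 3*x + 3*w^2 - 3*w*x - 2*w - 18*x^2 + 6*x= 3*w^2 - 3*w - 18*x^2 + x*(9 - 3*w)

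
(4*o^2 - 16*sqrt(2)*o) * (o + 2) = 4*o^3 - 16*sqrt(2)*o^2 + 8*o^2 - 32*sqrt(2)*o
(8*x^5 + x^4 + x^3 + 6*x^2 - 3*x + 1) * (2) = 16*x^5 + 2*x^4 + 2*x^3 + 12*x^2 - 6*x + 2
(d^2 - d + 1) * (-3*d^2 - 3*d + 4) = -3*d^4 + 4*d^2 - 7*d + 4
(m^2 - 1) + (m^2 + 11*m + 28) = 2*m^2 + 11*m + 27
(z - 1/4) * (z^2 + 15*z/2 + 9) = z^3 + 29*z^2/4 + 57*z/8 - 9/4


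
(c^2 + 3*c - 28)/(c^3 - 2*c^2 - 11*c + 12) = (c + 7)/(c^2 + 2*c - 3)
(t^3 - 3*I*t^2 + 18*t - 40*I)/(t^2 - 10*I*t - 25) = (t^2 + 2*I*t + 8)/(t - 5*I)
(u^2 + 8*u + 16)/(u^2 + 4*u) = (u + 4)/u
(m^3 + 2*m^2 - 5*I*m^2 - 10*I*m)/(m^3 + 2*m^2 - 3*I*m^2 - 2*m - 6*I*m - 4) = m*(m - 5*I)/(m^2 - 3*I*m - 2)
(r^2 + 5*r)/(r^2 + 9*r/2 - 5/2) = 2*r/(2*r - 1)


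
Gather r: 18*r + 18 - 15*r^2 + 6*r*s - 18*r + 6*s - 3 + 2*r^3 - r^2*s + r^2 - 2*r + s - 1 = 2*r^3 + r^2*(-s - 14) + r*(6*s - 2) + 7*s + 14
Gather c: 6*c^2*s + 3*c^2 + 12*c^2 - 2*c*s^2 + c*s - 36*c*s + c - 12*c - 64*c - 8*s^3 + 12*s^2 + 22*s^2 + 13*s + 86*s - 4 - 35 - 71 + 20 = c^2*(6*s + 15) + c*(-2*s^2 - 35*s - 75) - 8*s^3 + 34*s^2 + 99*s - 90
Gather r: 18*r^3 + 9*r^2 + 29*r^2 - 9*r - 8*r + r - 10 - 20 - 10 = 18*r^3 + 38*r^2 - 16*r - 40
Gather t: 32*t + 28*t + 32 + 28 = 60*t + 60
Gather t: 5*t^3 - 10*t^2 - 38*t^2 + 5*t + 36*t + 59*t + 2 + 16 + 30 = 5*t^3 - 48*t^2 + 100*t + 48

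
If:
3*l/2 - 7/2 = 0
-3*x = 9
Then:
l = 7/3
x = -3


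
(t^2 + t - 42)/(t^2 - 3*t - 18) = (t + 7)/(t + 3)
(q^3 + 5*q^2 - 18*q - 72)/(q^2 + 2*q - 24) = q + 3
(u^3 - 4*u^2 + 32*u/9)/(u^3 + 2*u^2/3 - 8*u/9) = (9*u^2 - 36*u + 32)/(9*u^2 + 6*u - 8)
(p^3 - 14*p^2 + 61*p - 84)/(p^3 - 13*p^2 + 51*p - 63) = (p - 4)/(p - 3)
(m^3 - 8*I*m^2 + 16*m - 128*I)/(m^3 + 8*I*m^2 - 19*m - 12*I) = (m^2 - 12*I*m - 32)/(m^2 + 4*I*m - 3)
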